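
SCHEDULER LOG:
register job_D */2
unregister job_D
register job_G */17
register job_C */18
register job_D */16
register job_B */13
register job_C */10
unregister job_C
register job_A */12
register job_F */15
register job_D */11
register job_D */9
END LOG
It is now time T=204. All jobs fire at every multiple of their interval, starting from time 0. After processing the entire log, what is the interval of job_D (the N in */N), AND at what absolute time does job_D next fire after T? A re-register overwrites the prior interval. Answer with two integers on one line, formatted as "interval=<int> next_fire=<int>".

Answer: interval=9 next_fire=207

Derivation:
Op 1: register job_D */2 -> active={job_D:*/2}
Op 2: unregister job_D -> active={}
Op 3: register job_G */17 -> active={job_G:*/17}
Op 4: register job_C */18 -> active={job_C:*/18, job_G:*/17}
Op 5: register job_D */16 -> active={job_C:*/18, job_D:*/16, job_G:*/17}
Op 6: register job_B */13 -> active={job_B:*/13, job_C:*/18, job_D:*/16, job_G:*/17}
Op 7: register job_C */10 -> active={job_B:*/13, job_C:*/10, job_D:*/16, job_G:*/17}
Op 8: unregister job_C -> active={job_B:*/13, job_D:*/16, job_G:*/17}
Op 9: register job_A */12 -> active={job_A:*/12, job_B:*/13, job_D:*/16, job_G:*/17}
Op 10: register job_F */15 -> active={job_A:*/12, job_B:*/13, job_D:*/16, job_F:*/15, job_G:*/17}
Op 11: register job_D */11 -> active={job_A:*/12, job_B:*/13, job_D:*/11, job_F:*/15, job_G:*/17}
Op 12: register job_D */9 -> active={job_A:*/12, job_B:*/13, job_D:*/9, job_F:*/15, job_G:*/17}
Final interval of job_D = 9
Next fire of job_D after T=204: (204//9+1)*9 = 207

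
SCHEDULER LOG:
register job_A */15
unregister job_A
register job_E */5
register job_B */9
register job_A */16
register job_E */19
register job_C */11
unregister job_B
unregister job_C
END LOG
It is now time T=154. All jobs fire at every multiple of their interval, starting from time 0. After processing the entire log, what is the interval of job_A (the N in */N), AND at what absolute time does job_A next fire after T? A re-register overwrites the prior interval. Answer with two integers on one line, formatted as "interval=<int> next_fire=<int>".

Op 1: register job_A */15 -> active={job_A:*/15}
Op 2: unregister job_A -> active={}
Op 3: register job_E */5 -> active={job_E:*/5}
Op 4: register job_B */9 -> active={job_B:*/9, job_E:*/5}
Op 5: register job_A */16 -> active={job_A:*/16, job_B:*/9, job_E:*/5}
Op 6: register job_E */19 -> active={job_A:*/16, job_B:*/9, job_E:*/19}
Op 7: register job_C */11 -> active={job_A:*/16, job_B:*/9, job_C:*/11, job_E:*/19}
Op 8: unregister job_B -> active={job_A:*/16, job_C:*/11, job_E:*/19}
Op 9: unregister job_C -> active={job_A:*/16, job_E:*/19}
Final interval of job_A = 16
Next fire of job_A after T=154: (154//16+1)*16 = 160

Answer: interval=16 next_fire=160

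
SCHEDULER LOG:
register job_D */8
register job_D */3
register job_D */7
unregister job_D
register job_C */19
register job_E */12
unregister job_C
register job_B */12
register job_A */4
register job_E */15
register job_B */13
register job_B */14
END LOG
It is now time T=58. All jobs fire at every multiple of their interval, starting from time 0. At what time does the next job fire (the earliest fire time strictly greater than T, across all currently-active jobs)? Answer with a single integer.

Answer: 60

Derivation:
Op 1: register job_D */8 -> active={job_D:*/8}
Op 2: register job_D */3 -> active={job_D:*/3}
Op 3: register job_D */7 -> active={job_D:*/7}
Op 4: unregister job_D -> active={}
Op 5: register job_C */19 -> active={job_C:*/19}
Op 6: register job_E */12 -> active={job_C:*/19, job_E:*/12}
Op 7: unregister job_C -> active={job_E:*/12}
Op 8: register job_B */12 -> active={job_B:*/12, job_E:*/12}
Op 9: register job_A */4 -> active={job_A:*/4, job_B:*/12, job_E:*/12}
Op 10: register job_E */15 -> active={job_A:*/4, job_B:*/12, job_E:*/15}
Op 11: register job_B */13 -> active={job_A:*/4, job_B:*/13, job_E:*/15}
Op 12: register job_B */14 -> active={job_A:*/4, job_B:*/14, job_E:*/15}
  job_A: interval 4, next fire after T=58 is 60
  job_B: interval 14, next fire after T=58 is 70
  job_E: interval 15, next fire after T=58 is 60
Earliest fire time = 60 (job job_A)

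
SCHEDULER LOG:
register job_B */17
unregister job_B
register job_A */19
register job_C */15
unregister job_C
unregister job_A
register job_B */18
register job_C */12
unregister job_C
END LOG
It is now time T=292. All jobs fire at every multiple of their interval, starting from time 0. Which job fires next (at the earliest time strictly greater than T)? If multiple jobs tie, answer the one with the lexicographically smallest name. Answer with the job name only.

Answer: job_B

Derivation:
Op 1: register job_B */17 -> active={job_B:*/17}
Op 2: unregister job_B -> active={}
Op 3: register job_A */19 -> active={job_A:*/19}
Op 4: register job_C */15 -> active={job_A:*/19, job_C:*/15}
Op 5: unregister job_C -> active={job_A:*/19}
Op 6: unregister job_A -> active={}
Op 7: register job_B */18 -> active={job_B:*/18}
Op 8: register job_C */12 -> active={job_B:*/18, job_C:*/12}
Op 9: unregister job_C -> active={job_B:*/18}
  job_B: interval 18, next fire after T=292 is 306
Earliest = 306, winner (lex tiebreak) = job_B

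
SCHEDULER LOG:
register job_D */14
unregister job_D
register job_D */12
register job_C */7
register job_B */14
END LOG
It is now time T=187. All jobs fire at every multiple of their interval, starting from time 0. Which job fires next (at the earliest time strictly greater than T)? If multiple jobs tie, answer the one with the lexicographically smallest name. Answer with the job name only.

Answer: job_C

Derivation:
Op 1: register job_D */14 -> active={job_D:*/14}
Op 2: unregister job_D -> active={}
Op 3: register job_D */12 -> active={job_D:*/12}
Op 4: register job_C */7 -> active={job_C:*/7, job_D:*/12}
Op 5: register job_B */14 -> active={job_B:*/14, job_C:*/7, job_D:*/12}
  job_B: interval 14, next fire after T=187 is 196
  job_C: interval 7, next fire after T=187 is 189
  job_D: interval 12, next fire after T=187 is 192
Earliest = 189, winner (lex tiebreak) = job_C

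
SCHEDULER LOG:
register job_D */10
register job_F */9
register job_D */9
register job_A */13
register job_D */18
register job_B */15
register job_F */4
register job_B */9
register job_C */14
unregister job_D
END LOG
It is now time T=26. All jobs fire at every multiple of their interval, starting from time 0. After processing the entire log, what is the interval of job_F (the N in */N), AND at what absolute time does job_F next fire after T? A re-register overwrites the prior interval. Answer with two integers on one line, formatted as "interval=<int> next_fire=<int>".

Op 1: register job_D */10 -> active={job_D:*/10}
Op 2: register job_F */9 -> active={job_D:*/10, job_F:*/9}
Op 3: register job_D */9 -> active={job_D:*/9, job_F:*/9}
Op 4: register job_A */13 -> active={job_A:*/13, job_D:*/9, job_F:*/9}
Op 5: register job_D */18 -> active={job_A:*/13, job_D:*/18, job_F:*/9}
Op 6: register job_B */15 -> active={job_A:*/13, job_B:*/15, job_D:*/18, job_F:*/9}
Op 7: register job_F */4 -> active={job_A:*/13, job_B:*/15, job_D:*/18, job_F:*/4}
Op 8: register job_B */9 -> active={job_A:*/13, job_B:*/9, job_D:*/18, job_F:*/4}
Op 9: register job_C */14 -> active={job_A:*/13, job_B:*/9, job_C:*/14, job_D:*/18, job_F:*/4}
Op 10: unregister job_D -> active={job_A:*/13, job_B:*/9, job_C:*/14, job_F:*/4}
Final interval of job_F = 4
Next fire of job_F after T=26: (26//4+1)*4 = 28

Answer: interval=4 next_fire=28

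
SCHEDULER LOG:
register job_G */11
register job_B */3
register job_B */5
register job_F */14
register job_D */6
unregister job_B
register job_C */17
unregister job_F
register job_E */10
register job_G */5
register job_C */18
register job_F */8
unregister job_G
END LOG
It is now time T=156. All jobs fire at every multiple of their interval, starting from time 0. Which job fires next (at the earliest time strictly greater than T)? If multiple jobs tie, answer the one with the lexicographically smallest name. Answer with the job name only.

Op 1: register job_G */11 -> active={job_G:*/11}
Op 2: register job_B */3 -> active={job_B:*/3, job_G:*/11}
Op 3: register job_B */5 -> active={job_B:*/5, job_G:*/11}
Op 4: register job_F */14 -> active={job_B:*/5, job_F:*/14, job_G:*/11}
Op 5: register job_D */6 -> active={job_B:*/5, job_D:*/6, job_F:*/14, job_G:*/11}
Op 6: unregister job_B -> active={job_D:*/6, job_F:*/14, job_G:*/11}
Op 7: register job_C */17 -> active={job_C:*/17, job_D:*/6, job_F:*/14, job_G:*/11}
Op 8: unregister job_F -> active={job_C:*/17, job_D:*/6, job_G:*/11}
Op 9: register job_E */10 -> active={job_C:*/17, job_D:*/6, job_E:*/10, job_G:*/11}
Op 10: register job_G */5 -> active={job_C:*/17, job_D:*/6, job_E:*/10, job_G:*/5}
Op 11: register job_C */18 -> active={job_C:*/18, job_D:*/6, job_E:*/10, job_G:*/5}
Op 12: register job_F */8 -> active={job_C:*/18, job_D:*/6, job_E:*/10, job_F:*/8, job_G:*/5}
Op 13: unregister job_G -> active={job_C:*/18, job_D:*/6, job_E:*/10, job_F:*/8}
  job_C: interval 18, next fire after T=156 is 162
  job_D: interval 6, next fire after T=156 is 162
  job_E: interval 10, next fire after T=156 is 160
  job_F: interval 8, next fire after T=156 is 160
Earliest = 160, winner (lex tiebreak) = job_E

Answer: job_E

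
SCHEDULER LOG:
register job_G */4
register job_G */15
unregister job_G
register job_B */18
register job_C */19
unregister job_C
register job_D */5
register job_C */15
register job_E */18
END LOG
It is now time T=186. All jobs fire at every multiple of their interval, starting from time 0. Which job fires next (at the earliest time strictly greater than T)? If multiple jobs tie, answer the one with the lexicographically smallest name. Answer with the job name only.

Op 1: register job_G */4 -> active={job_G:*/4}
Op 2: register job_G */15 -> active={job_G:*/15}
Op 3: unregister job_G -> active={}
Op 4: register job_B */18 -> active={job_B:*/18}
Op 5: register job_C */19 -> active={job_B:*/18, job_C:*/19}
Op 6: unregister job_C -> active={job_B:*/18}
Op 7: register job_D */5 -> active={job_B:*/18, job_D:*/5}
Op 8: register job_C */15 -> active={job_B:*/18, job_C:*/15, job_D:*/5}
Op 9: register job_E */18 -> active={job_B:*/18, job_C:*/15, job_D:*/5, job_E:*/18}
  job_B: interval 18, next fire after T=186 is 198
  job_C: interval 15, next fire after T=186 is 195
  job_D: interval 5, next fire after T=186 is 190
  job_E: interval 18, next fire after T=186 is 198
Earliest = 190, winner (lex tiebreak) = job_D

Answer: job_D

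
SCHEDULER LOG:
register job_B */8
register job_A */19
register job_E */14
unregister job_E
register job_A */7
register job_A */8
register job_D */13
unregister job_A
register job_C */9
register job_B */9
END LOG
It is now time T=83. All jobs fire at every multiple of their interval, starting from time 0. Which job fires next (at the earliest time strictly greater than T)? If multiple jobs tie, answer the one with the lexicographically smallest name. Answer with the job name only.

Answer: job_B

Derivation:
Op 1: register job_B */8 -> active={job_B:*/8}
Op 2: register job_A */19 -> active={job_A:*/19, job_B:*/8}
Op 3: register job_E */14 -> active={job_A:*/19, job_B:*/8, job_E:*/14}
Op 4: unregister job_E -> active={job_A:*/19, job_B:*/8}
Op 5: register job_A */7 -> active={job_A:*/7, job_B:*/8}
Op 6: register job_A */8 -> active={job_A:*/8, job_B:*/8}
Op 7: register job_D */13 -> active={job_A:*/8, job_B:*/8, job_D:*/13}
Op 8: unregister job_A -> active={job_B:*/8, job_D:*/13}
Op 9: register job_C */9 -> active={job_B:*/8, job_C:*/9, job_D:*/13}
Op 10: register job_B */9 -> active={job_B:*/9, job_C:*/9, job_D:*/13}
  job_B: interval 9, next fire after T=83 is 90
  job_C: interval 9, next fire after T=83 is 90
  job_D: interval 13, next fire after T=83 is 91
Earliest = 90, winner (lex tiebreak) = job_B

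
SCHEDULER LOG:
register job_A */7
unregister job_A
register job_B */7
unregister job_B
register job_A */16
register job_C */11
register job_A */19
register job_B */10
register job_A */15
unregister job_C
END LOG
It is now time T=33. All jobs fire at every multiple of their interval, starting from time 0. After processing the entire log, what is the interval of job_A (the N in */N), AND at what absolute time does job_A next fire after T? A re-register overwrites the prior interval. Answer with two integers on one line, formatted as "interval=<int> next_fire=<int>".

Op 1: register job_A */7 -> active={job_A:*/7}
Op 2: unregister job_A -> active={}
Op 3: register job_B */7 -> active={job_B:*/7}
Op 4: unregister job_B -> active={}
Op 5: register job_A */16 -> active={job_A:*/16}
Op 6: register job_C */11 -> active={job_A:*/16, job_C:*/11}
Op 7: register job_A */19 -> active={job_A:*/19, job_C:*/11}
Op 8: register job_B */10 -> active={job_A:*/19, job_B:*/10, job_C:*/11}
Op 9: register job_A */15 -> active={job_A:*/15, job_B:*/10, job_C:*/11}
Op 10: unregister job_C -> active={job_A:*/15, job_B:*/10}
Final interval of job_A = 15
Next fire of job_A after T=33: (33//15+1)*15 = 45

Answer: interval=15 next_fire=45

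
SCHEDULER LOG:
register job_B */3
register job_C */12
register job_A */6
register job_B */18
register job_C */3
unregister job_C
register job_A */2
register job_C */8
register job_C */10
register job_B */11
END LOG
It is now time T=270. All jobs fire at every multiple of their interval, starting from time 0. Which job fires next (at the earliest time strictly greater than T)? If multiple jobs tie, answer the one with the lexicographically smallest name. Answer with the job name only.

Op 1: register job_B */3 -> active={job_B:*/3}
Op 2: register job_C */12 -> active={job_B:*/3, job_C:*/12}
Op 3: register job_A */6 -> active={job_A:*/6, job_B:*/3, job_C:*/12}
Op 4: register job_B */18 -> active={job_A:*/6, job_B:*/18, job_C:*/12}
Op 5: register job_C */3 -> active={job_A:*/6, job_B:*/18, job_C:*/3}
Op 6: unregister job_C -> active={job_A:*/6, job_B:*/18}
Op 7: register job_A */2 -> active={job_A:*/2, job_B:*/18}
Op 8: register job_C */8 -> active={job_A:*/2, job_B:*/18, job_C:*/8}
Op 9: register job_C */10 -> active={job_A:*/2, job_B:*/18, job_C:*/10}
Op 10: register job_B */11 -> active={job_A:*/2, job_B:*/11, job_C:*/10}
  job_A: interval 2, next fire after T=270 is 272
  job_B: interval 11, next fire after T=270 is 275
  job_C: interval 10, next fire after T=270 is 280
Earliest = 272, winner (lex tiebreak) = job_A

Answer: job_A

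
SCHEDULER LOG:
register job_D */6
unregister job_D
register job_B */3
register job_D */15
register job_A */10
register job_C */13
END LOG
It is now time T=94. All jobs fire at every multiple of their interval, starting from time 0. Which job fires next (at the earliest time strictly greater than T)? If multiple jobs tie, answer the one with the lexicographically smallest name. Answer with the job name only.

Op 1: register job_D */6 -> active={job_D:*/6}
Op 2: unregister job_D -> active={}
Op 3: register job_B */3 -> active={job_B:*/3}
Op 4: register job_D */15 -> active={job_B:*/3, job_D:*/15}
Op 5: register job_A */10 -> active={job_A:*/10, job_B:*/3, job_D:*/15}
Op 6: register job_C */13 -> active={job_A:*/10, job_B:*/3, job_C:*/13, job_D:*/15}
  job_A: interval 10, next fire after T=94 is 100
  job_B: interval 3, next fire after T=94 is 96
  job_C: interval 13, next fire after T=94 is 104
  job_D: interval 15, next fire after T=94 is 105
Earliest = 96, winner (lex tiebreak) = job_B

Answer: job_B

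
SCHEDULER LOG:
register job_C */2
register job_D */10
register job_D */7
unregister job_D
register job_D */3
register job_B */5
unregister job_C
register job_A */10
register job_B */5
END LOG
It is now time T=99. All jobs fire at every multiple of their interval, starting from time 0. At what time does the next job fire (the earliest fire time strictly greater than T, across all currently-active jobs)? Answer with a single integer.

Op 1: register job_C */2 -> active={job_C:*/2}
Op 2: register job_D */10 -> active={job_C:*/2, job_D:*/10}
Op 3: register job_D */7 -> active={job_C:*/2, job_D:*/7}
Op 4: unregister job_D -> active={job_C:*/2}
Op 5: register job_D */3 -> active={job_C:*/2, job_D:*/3}
Op 6: register job_B */5 -> active={job_B:*/5, job_C:*/2, job_D:*/3}
Op 7: unregister job_C -> active={job_B:*/5, job_D:*/3}
Op 8: register job_A */10 -> active={job_A:*/10, job_B:*/5, job_D:*/3}
Op 9: register job_B */5 -> active={job_A:*/10, job_B:*/5, job_D:*/3}
  job_A: interval 10, next fire after T=99 is 100
  job_B: interval 5, next fire after T=99 is 100
  job_D: interval 3, next fire after T=99 is 102
Earliest fire time = 100 (job job_A)

Answer: 100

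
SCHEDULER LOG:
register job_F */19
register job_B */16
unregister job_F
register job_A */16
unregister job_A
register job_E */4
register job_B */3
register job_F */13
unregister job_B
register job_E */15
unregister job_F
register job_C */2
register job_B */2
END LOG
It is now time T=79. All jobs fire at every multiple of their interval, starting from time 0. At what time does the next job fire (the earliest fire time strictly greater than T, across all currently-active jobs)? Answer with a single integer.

Op 1: register job_F */19 -> active={job_F:*/19}
Op 2: register job_B */16 -> active={job_B:*/16, job_F:*/19}
Op 3: unregister job_F -> active={job_B:*/16}
Op 4: register job_A */16 -> active={job_A:*/16, job_B:*/16}
Op 5: unregister job_A -> active={job_B:*/16}
Op 6: register job_E */4 -> active={job_B:*/16, job_E:*/4}
Op 7: register job_B */3 -> active={job_B:*/3, job_E:*/4}
Op 8: register job_F */13 -> active={job_B:*/3, job_E:*/4, job_F:*/13}
Op 9: unregister job_B -> active={job_E:*/4, job_F:*/13}
Op 10: register job_E */15 -> active={job_E:*/15, job_F:*/13}
Op 11: unregister job_F -> active={job_E:*/15}
Op 12: register job_C */2 -> active={job_C:*/2, job_E:*/15}
Op 13: register job_B */2 -> active={job_B:*/2, job_C:*/2, job_E:*/15}
  job_B: interval 2, next fire after T=79 is 80
  job_C: interval 2, next fire after T=79 is 80
  job_E: interval 15, next fire after T=79 is 90
Earliest fire time = 80 (job job_B)

Answer: 80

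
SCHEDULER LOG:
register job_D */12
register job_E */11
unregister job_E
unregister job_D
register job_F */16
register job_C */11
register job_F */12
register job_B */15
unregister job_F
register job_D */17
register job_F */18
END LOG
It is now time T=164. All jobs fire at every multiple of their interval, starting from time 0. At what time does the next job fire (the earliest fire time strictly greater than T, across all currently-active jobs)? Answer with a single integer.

Answer: 165

Derivation:
Op 1: register job_D */12 -> active={job_D:*/12}
Op 2: register job_E */11 -> active={job_D:*/12, job_E:*/11}
Op 3: unregister job_E -> active={job_D:*/12}
Op 4: unregister job_D -> active={}
Op 5: register job_F */16 -> active={job_F:*/16}
Op 6: register job_C */11 -> active={job_C:*/11, job_F:*/16}
Op 7: register job_F */12 -> active={job_C:*/11, job_F:*/12}
Op 8: register job_B */15 -> active={job_B:*/15, job_C:*/11, job_F:*/12}
Op 9: unregister job_F -> active={job_B:*/15, job_C:*/11}
Op 10: register job_D */17 -> active={job_B:*/15, job_C:*/11, job_D:*/17}
Op 11: register job_F */18 -> active={job_B:*/15, job_C:*/11, job_D:*/17, job_F:*/18}
  job_B: interval 15, next fire after T=164 is 165
  job_C: interval 11, next fire after T=164 is 165
  job_D: interval 17, next fire after T=164 is 170
  job_F: interval 18, next fire after T=164 is 180
Earliest fire time = 165 (job job_B)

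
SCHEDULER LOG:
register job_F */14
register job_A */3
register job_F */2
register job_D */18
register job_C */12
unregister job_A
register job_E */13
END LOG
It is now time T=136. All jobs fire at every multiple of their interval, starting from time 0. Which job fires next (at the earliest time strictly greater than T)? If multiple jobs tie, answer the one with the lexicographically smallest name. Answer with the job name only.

Answer: job_F

Derivation:
Op 1: register job_F */14 -> active={job_F:*/14}
Op 2: register job_A */3 -> active={job_A:*/3, job_F:*/14}
Op 3: register job_F */2 -> active={job_A:*/3, job_F:*/2}
Op 4: register job_D */18 -> active={job_A:*/3, job_D:*/18, job_F:*/2}
Op 5: register job_C */12 -> active={job_A:*/3, job_C:*/12, job_D:*/18, job_F:*/2}
Op 6: unregister job_A -> active={job_C:*/12, job_D:*/18, job_F:*/2}
Op 7: register job_E */13 -> active={job_C:*/12, job_D:*/18, job_E:*/13, job_F:*/2}
  job_C: interval 12, next fire after T=136 is 144
  job_D: interval 18, next fire after T=136 is 144
  job_E: interval 13, next fire after T=136 is 143
  job_F: interval 2, next fire after T=136 is 138
Earliest = 138, winner (lex tiebreak) = job_F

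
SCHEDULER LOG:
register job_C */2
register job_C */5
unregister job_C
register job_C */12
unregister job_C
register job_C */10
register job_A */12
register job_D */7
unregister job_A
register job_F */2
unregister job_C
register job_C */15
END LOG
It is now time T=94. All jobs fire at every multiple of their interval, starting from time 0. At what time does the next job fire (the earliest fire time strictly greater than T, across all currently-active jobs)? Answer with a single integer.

Op 1: register job_C */2 -> active={job_C:*/2}
Op 2: register job_C */5 -> active={job_C:*/5}
Op 3: unregister job_C -> active={}
Op 4: register job_C */12 -> active={job_C:*/12}
Op 5: unregister job_C -> active={}
Op 6: register job_C */10 -> active={job_C:*/10}
Op 7: register job_A */12 -> active={job_A:*/12, job_C:*/10}
Op 8: register job_D */7 -> active={job_A:*/12, job_C:*/10, job_D:*/7}
Op 9: unregister job_A -> active={job_C:*/10, job_D:*/7}
Op 10: register job_F */2 -> active={job_C:*/10, job_D:*/7, job_F:*/2}
Op 11: unregister job_C -> active={job_D:*/7, job_F:*/2}
Op 12: register job_C */15 -> active={job_C:*/15, job_D:*/7, job_F:*/2}
  job_C: interval 15, next fire after T=94 is 105
  job_D: interval 7, next fire after T=94 is 98
  job_F: interval 2, next fire after T=94 is 96
Earliest fire time = 96 (job job_F)

Answer: 96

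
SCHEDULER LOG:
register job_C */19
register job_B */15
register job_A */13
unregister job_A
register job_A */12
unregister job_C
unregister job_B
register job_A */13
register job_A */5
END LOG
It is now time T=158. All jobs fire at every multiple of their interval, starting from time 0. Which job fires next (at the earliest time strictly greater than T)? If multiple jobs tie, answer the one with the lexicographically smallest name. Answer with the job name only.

Answer: job_A

Derivation:
Op 1: register job_C */19 -> active={job_C:*/19}
Op 2: register job_B */15 -> active={job_B:*/15, job_C:*/19}
Op 3: register job_A */13 -> active={job_A:*/13, job_B:*/15, job_C:*/19}
Op 4: unregister job_A -> active={job_B:*/15, job_C:*/19}
Op 5: register job_A */12 -> active={job_A:*/12, job_B:*/15, job_C:*/19}
Op 6: unregister job_C -> active={job_A:*/12, job_B:*/15}
Op 7: unregister job_B -> active={job_A:*/12}
Op 8: register job_A */13 -> active={job_A:*/13}
Op 9: register job_A */5 -> active={job_A:*/5}
  job_A: interval 5, next fire after T=158 is 160
Earliest = 160, winner (lex tiebreak) = job_A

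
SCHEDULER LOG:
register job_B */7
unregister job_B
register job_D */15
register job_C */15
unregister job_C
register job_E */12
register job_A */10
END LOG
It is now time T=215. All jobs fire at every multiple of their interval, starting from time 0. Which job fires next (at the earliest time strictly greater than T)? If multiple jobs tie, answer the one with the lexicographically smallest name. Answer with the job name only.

Op 1: register job_B */7 -> active={job_B:*/7}
Op 2: unregister job_B -> active={}
Op 3: register job_D */15 -> active={job_D:*/15}
Op 4: register job_C */15 -> active={job_C:*/15, job_D:*/15}
Op 5: unregister job_C -> active={job_D:*/15}
Op 6: register job_E */12 -> active={job_D:*/15, job_E:*/12}
Op 7: register job_A */10 -> active={job_A:*/10, job_D:*/15, job_E:*/12}
  job_A: interval 10, next fire after T=215 is 220
  job_D: interval 15, next fire after T=215 is 225
  job_E: interval 12, next fire after T=215 is 216
Earliest = 216, winner (lex tiebreak) = job_E

Answer: job_E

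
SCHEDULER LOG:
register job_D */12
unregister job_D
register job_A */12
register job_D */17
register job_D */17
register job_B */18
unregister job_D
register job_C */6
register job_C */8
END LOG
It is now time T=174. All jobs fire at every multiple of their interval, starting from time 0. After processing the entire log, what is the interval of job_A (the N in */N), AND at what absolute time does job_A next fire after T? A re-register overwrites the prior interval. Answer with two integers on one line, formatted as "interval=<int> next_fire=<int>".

Answer: interval=12 next_fire=180

Derivation:
Op 1: register job_D */12 -> active={job_D:*/12}
Op 2: unregister job_D -> active={}
Op 3: register job_A */12 -> active={job_A:*/12}
Op 4: register job_D */17 -> active={job_A:*/12, job_D:*/17}
Op 5: register job_D */17 -> active={job_A:*/12, job_D:*/17}
Op 6: register job_B */18 -> active={job_A:*/12, job_B:*/18, job_D:*/17}
Op 7: unregister job_D -> active={job_A:*/12, job_B:*/18}
Op 8: register job_C */6 -> active={job_A:*/12, job_B:*/18, job_C:*/6}
Op 9: register job_C */8 -> active={job_A:*/12, job_B:*/18, job_C:*/8}
Final interval of job_A = 12
Next fire of job_A after T=174: (174//12+1)*12 = 180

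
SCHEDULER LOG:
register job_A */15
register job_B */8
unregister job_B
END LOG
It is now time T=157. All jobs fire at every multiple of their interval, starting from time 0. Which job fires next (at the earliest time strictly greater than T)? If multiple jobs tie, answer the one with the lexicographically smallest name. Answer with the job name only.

Answer: job_A

Derivation:
Op 1: register job_A */15 -> active={job_A:*/15}
Op 2: register job_B */8 -> active={job_A:*/15, job_B:*/8}
Op 3: unregister job_B -> active={job_A:*/15}
  job_A: interval 15, next fire after T=157 is 165
Earliest = 165, winner (lex tiebreak) = job_A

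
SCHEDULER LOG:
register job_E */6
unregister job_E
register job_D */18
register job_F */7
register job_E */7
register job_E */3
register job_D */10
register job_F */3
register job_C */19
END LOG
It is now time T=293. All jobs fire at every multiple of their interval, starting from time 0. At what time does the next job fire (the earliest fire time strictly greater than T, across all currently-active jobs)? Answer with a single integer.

Op 1: register job_E */6 -> active={job_E:*/6}
Op 2: unregister job_E -> active={}
Op 3: register job_D */18 -> active={job_D:*/18}
Op 4: register job_F */7 -> active={job_D:*/18, job_F:*/7}
Op 5: register job_E */7 -> active={job_D:*/18, job_E:*/7, job_F:*/7}
Op 6: register job_E */3 -> active={job_D:*/18, job_E:*/3, job_F:*/7}
Op 7: register job_D */10 -> active={job_D:*/10, job_E:*/3, job_F:*/7}
Op 8: register job_F */3 -> active={job_D:*/10, job_E:*/3, job_F:*/3}
Op 9: register job_C */19 -> active={job_C:*/19, job_D:*/10, job_E:*/3, job_F:*/3}
  job_C: interval 19, next fire after T=293 is 304
  job_D: interval 10, next fire after T=293 is 300
  job_E: interval 3, next fire after T=293 is 294
  job_F: interval 3, next fire after T=293 is 294
Earliest fire time = 294 (job job_E)

Answer: 294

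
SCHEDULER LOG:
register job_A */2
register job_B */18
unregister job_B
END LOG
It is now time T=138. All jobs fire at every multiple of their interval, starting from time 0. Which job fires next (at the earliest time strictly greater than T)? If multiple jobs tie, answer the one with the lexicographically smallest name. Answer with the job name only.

Op 1: register job_A */2 -> active={job_A:*/2}
Op 2: register job_B */18 -> active={job_A:*/2, job_B:*/18}
Op 3: unregister job_B -> active={job_A:*/2}
  job_A: interval 2, next fire after T=138 is 140
Earliest = 140, winner (lex tiebreak) = job_A

Answer: job_A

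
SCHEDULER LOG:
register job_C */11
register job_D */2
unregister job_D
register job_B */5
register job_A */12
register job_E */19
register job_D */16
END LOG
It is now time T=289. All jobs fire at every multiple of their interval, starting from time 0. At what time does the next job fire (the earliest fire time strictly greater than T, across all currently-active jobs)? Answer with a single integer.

Op 1: register job_C */11 -> active={job_C:*/11}
Op 2: register job_D */2 -> active={job_C:*/11, job_D:*/2}
Op 3: unregister job_D -> active={job_C:*/11}
Op 4: register job_B */5 -> active={job_B:*/5, job_C:*/11}
Op 5: register job_A */12 -> active={job_A:*/12, job_B:*/5, job_C:*/11}
Op 6: register job_E */19 -> active={job_A:*/12, job_B:*/5, job_C:*/11, job_E:*/19}
Op 7: register job_D */16 -> active={job_A:*/12, job_B:*/5, job_C:*/11, job_D:*/16, job_E:*/19}
  job_A: interval 12, next fire after T=289 is 300
  job_B: interval 5, next fire after T=289 is 290
  job_C: interval 11, next fire after T=289 is 297
  job_D: interval 16, next fire after T=289 is 304
  job_E: interval 19, next fire after T=289 is 304
Earliest fire time = 290 (job job_B)

Answer: 290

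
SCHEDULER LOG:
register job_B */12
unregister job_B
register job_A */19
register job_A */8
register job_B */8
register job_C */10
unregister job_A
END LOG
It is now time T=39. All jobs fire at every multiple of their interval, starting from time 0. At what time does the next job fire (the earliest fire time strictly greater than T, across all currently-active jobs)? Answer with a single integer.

Op 1: register job_B */12 -> active={job_B:*/12}
Op 2: unregister job_B -> active={}
Op 3: register job_A */19 -> active={job_A:*/19}
Op 4: register job_A */8 -> active={job_A:*/8}
Op 5: register job_B */8 -> active={job_A:*/8, job_B:*/8}
Op 6: register job_C */10 -> active={job_A:*/8, job_B:*/8, job_C:*/10}
Op 7: unregister job_A -> active={job_B:*/8, job_C:*/10}
  job_B: interval 8, next fire after T=39 is 40
  job_C: interval 10, next fire after T=39 is 40
Earliest fire time = 40 (job job_B)

Answer: 40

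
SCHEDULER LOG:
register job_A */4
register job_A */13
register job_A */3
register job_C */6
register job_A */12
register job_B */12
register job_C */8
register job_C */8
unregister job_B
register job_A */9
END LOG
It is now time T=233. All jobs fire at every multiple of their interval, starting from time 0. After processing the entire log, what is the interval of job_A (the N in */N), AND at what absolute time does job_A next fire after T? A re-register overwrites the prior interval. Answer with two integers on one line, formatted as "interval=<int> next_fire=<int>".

Answer: interval=9 next_fire=234

Derivation:
Op 1: register job_A */4 -> active={job_A:*/4}
Op 2: register job_A */13 -> active={job_A:*/13}
Op 3: register job_A */3 -> active={job_A:*/3}
Op 4: register job_C */6 -> active={job_A:*/3, job_C:*/6}
Op 5: register job_A */12 -> active={job_A:*/12, job_C:*/6}
Op 6: register job_B */12 -> active={job_A:*/12, job_B:*/12, job_C:*/6}
Op 7: register job_C */8 -> active={job_A:*/12, job_B:*/12, job_C:*/8}
Op 8: register job_C */8 -> active={job_A:*/12, job_B:*/12, job_C:*/8}
Op 9: unregister job_B -> active={job_A:*/12, job_C:*/8}
Op 10: register job_A */9 -> active={job_A:*/9, job_C:*/8}
Final interval of job_A = 9
Next fire of job_A after T=233: (233//9+1)*9 = 234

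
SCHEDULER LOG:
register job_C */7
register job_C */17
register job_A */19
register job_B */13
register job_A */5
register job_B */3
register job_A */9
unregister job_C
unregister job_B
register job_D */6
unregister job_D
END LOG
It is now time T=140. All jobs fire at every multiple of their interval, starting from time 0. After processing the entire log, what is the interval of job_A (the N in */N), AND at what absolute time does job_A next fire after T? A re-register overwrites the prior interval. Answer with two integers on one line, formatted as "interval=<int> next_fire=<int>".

Op 1: register job_C */7 -> active={job_C:*/7}
Op 2: register job_C */17 -> active={job_C:*/17}
Op 3: register job_A */19 -> active={job_A:*/19, job_C:*/17}
Op 4: register job_B */13 -> active={job_A:*/19, job_B:*/13, job_C:*/17}
Op 5: register job_A */5 -> active={job_A:*/5, job_B:*/13, job_C:*/17}
Op 6: register job_B */3 -> active={job_A:*/5, job_B:*/3, job_C:*/17}
Op 7: register job_A */9 -> active={job_A:*/9, job_B:*/3, job_C:*/17}
Op 8: unregister job_C -> active={job_A:*/9, job_B:*/3}
Op 9: unregister job_B -> active={job_A:*/9}
Op 10: register job_D */6 -> active={job_A:*/9, job_D:*/6}
Op 11: unregister job_D -> active={job_A:*/9}
Final interval of job_A = 9
Next fire of job_A after T=140: (140//9+1)*9 = 144

Answer: interval=9 next_fire=144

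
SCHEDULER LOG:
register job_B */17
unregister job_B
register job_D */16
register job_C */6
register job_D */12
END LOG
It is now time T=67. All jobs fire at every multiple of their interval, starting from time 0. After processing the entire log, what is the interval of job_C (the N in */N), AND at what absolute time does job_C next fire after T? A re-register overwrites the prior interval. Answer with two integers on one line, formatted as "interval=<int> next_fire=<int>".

Answer: interval=6 next_fire=72

Derivation:
Op 1: register job_B */17 -> active={job_B:*/17}
Op 2: unregister job_B -> active={}
Op 3: register job_D */16 -> active={job_D:*/16}
Op 4: register job_C */6 -> active={job_C:*/6, job_D:*/16}
Op 5: register job_D */12 -> active={job_C:*/6, job_D:*/12}
Final interval of job_C = 6
Next fire of job_C after T=67: (67//6+1)*6 = 72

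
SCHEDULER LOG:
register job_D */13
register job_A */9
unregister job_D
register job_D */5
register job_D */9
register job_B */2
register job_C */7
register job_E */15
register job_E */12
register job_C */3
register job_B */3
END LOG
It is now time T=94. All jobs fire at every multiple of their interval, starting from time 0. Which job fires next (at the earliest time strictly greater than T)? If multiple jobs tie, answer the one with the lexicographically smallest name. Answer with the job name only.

Answer: job_B

Derivation:
Op 1: register job_D */13 -> active={job_D:*/13}
Op 2: register job_A */9 -> active={job_A:*/9, job_D:*/13}
Op 3: unregister job_D -> active={job_A:*/9}
Op 4: register job_D */5 -> active={job_A:*/9, job_D:*/5}
Op 5: register job_D */9 -> active={job_A:*/9, job_D:*/9}
Op 6: register job_B */2 -> active={job_A:*/9, job_B:*/2, job_D:*/9}
Op 7: register job_C */7 -> active={job_A:*/9, job_B:*/2, job_C:*/7, job_D:*/9}
Op 8: register job_E */15 -> active={job_A:*/9, job_B:*/2, job_C:*/7, job_D:*/9, job_E:*/15}
Op 9: register job_E */12 -> active={job_A:*/9, job_B:*/2, job_C:*/7, job_D:*/9, job_E:*/12}
Op 10: register job_C */3 -> active={job_A:*/9, job_B:*/2, job_C:*/3, job_D:*/9, job_E:*/12}
Op 11: register job_B */3 -> active={job_A:*/9, job_B:*/3, job_C:*/3, job_D:*/9, job_E:*/12}
  job_A: interval 9, next fire after T=94 is 99
  job_B: interval 3, next fire after T=94 is 96
  job_C: interval 3, next fire after T=94 is 96
  job_D: interval 9, next fire after T=94 is 99
  job_E: interval 12, next fire after T=94 is 96
Earliest = 96, winner (lex tiebreak) = job_B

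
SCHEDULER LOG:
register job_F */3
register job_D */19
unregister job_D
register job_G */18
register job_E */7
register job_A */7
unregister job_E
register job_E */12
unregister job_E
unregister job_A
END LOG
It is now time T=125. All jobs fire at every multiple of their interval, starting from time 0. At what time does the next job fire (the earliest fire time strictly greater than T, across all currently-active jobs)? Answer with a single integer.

Answer: 126

Derivation:
Op 1: register job_F */3 -> active={job_F:*/3}
Op 2: register job_D */19 -> active={job_D:*/19, job_F:*/3}
Op 3: unregister job_D -> active={job_F:*/3}
Op 4: register job_G */18 -> active={job_F:*/3, job_G:*/18}
Op 5: register job_E */7 -> active={job_E:*/7, job_F:*/3, job_G:*/18}
Op 6: register job_A */7 -> active={job_A:*/7, job_E:*/7, job_F:*/3, job_G:*/18}
Op 7: unregister job_E -> active={job_A:*/7, job_F:*/3, job_G:*/18}
Op 8: register job_E */12 -> active={job_A:*/7, job_E:*/12, job_F:*/3, job_G:*/18}
Op 9: unregister job_E -> active={job_A:*/7, job_F:*/3, job_G:*/18}
Op 10: unregister job_A -> active={job_F:*/3, job_G:*/18}
  job_F: interval 3, next fire after T=125 is 126
  job_G: interval 18, next fire after T=125 is 126
Earliest fire time = 126 (job job_F)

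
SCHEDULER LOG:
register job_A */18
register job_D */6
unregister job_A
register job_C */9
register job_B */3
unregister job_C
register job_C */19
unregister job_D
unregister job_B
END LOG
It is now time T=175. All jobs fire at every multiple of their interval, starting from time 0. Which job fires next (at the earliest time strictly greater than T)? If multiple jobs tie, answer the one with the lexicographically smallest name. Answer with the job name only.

Op 1: register job_A */18 -> active={job_A:*/18}
Op 2: register job_D */6 -> active={job_A:*/18, job_D:*/6}
Op 3: unregister job_A -> active={job_D:*/6}
Op 4: register job_C */9 -> active={job_C:*/9, job_D:*/6}
Op 5: register job_B */3 -> active={job_B:*/3, job_C:*/9, job_D:*/6}
Op 6: unregister job_C -> active={job_B:*/3, job_D:*/6}
Op 7: register job_C */19 -> active={job_B:*/3, job_C:*/19, job_D:*/6}
Op 8: unregister job_D -> active={job_B:*/3, job_C:*/19}
Op 9: unregister job_B -> active={job_C:*/19}
  job_C: interval 19, next fire after T=175 is 190
Earliest = 190, winner (lex tiebreak) = job_C

Answer: job_C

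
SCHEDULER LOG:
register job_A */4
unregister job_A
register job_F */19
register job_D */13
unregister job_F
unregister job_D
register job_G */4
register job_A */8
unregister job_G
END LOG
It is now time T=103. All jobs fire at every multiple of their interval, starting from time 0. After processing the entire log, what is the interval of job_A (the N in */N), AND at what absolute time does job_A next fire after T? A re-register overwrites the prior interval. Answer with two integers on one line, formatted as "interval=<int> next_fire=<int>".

Op 1: register job_A */4 -> active={job_A:*/4}
Op 2: unregister job_A -> active={}
Op 3: register job_F */19 -> active={job_F:*/19}
Op 4: register job_D */13 -> active={job_D:*/13, job_F:*/19}
Op 5: unregister job_F -> active={job_D:*/13}
Op 6: unregister job_D -> active={}
Op 7: register job_G */4 -> active={job_G:*/4}
Op 8: register job_A */8 -> active={job_A:*/8, job_G:*/4}
Op 9: unregister job_G -> active={job_A:*/8}
Final interval of job_A = 8
Next fire of job_A after T=103: (103//8+1)*8 = 104

Answer: interval=8 next_fire=104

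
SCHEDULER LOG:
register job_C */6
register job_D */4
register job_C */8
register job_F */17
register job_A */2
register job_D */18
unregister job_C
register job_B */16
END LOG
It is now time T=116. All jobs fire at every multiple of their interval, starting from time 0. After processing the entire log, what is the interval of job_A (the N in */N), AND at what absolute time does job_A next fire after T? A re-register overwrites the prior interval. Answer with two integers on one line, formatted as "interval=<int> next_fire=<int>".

Op 1: register job_C */6 -> active={job_C:*/6}
Op 2: register job_D */4 -> active={job_C:*/6, job_D:*/4}
Op 3: register job_C */8 -> active={job_C:*/8, job_D:*/4}
Op 4: register job_F */17 -> active={job_C:*/8, job_D:*/4, job_F:*/17}
Op 5: register job_A */2 -> active={job_A:*/2, job_C:*/8, job_D:*/4, job_F:*/17}
Op 6: register job_D */18 -> active={job_A:*/2, job_C:*/8, job_D:*/18, job_F:*/17}
Op 7: unregister job_C -> active={job_A:*/2, job_D:*/18, job_F:*/17}
Op 8: register job_B */16 -> active={job_A:*/2, job_B:*/16, job_D:*/18, job_F:*/17}
Final interval of job_A = 2
Next fire of job_A after T=116: (116//2+1)*2 = 118

Answer: interval=2 next_fire=118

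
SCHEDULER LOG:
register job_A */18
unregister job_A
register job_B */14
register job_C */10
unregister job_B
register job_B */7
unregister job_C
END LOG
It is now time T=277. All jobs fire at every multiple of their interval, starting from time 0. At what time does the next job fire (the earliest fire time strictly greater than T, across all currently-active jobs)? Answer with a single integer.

Answer: 280

Derivation:
Op 1: register job_A */18 -> active={job_A:*/18}
Op 2: unregister job_A -> active={}
Op 3: register job_B */14 -> active={job_B:*/14}
Op 4: register job_C */10 -> active={job_B:*/14, job_C:*/10}
Op 5: unregister job_B -> active={job_C:*/10}
Op 6: register job_B */7 -> active={job_B:*/7, job_C:*/10}
Op 7: unregister job_C -> active={job_B:*/7}
  job_B: interval 7, next fire after T=277 is 280
Earliest fire time = 280 (job job_B)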